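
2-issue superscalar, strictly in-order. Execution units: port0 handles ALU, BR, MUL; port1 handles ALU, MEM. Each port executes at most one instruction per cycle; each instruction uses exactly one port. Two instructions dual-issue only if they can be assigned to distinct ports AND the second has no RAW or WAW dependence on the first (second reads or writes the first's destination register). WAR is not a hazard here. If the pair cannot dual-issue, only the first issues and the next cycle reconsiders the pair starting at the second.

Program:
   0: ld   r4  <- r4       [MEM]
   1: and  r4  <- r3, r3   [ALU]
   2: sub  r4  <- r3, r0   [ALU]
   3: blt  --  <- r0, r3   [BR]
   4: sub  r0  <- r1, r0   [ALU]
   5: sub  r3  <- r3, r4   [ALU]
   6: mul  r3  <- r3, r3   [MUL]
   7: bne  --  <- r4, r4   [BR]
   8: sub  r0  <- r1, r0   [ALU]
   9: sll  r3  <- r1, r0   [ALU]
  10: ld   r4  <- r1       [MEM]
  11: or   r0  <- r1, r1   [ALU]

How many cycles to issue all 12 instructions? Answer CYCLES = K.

CYCLES = 8

c0: i0 ld  WAW r4
c1: i1 and  WAW r4
c2: i2/i3 sub;blt  pair
c3: i4/i5 sub;sub  pair
c4: i6 mul  no-port MUL/BR
c5: i7/i8 bne;sub  pair
c6: i9/i10 sll;ld  pair
c7: i11 or  tail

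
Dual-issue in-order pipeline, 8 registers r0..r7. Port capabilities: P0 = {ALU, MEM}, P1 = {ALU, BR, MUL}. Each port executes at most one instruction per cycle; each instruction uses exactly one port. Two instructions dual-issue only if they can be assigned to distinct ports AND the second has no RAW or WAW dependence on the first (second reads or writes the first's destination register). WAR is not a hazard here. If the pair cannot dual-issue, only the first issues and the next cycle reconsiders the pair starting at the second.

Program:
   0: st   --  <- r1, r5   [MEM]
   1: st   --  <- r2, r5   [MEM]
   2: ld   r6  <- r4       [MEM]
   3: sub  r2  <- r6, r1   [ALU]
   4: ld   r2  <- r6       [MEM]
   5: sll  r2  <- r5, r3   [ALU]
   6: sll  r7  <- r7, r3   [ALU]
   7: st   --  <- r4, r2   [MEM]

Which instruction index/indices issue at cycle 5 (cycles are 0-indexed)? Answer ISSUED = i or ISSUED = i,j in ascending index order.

ISSUED = 5,6

0. st @i0  | no-port MEM/MEM
1. st @i1  | no-port MEM/MEM
2. ld @i2  | RAW r6
3. sub @i3  | WAW r2
4. ld @i4  | WAW r2
5. sll/sll @i5+i6  | pair
6. st @i7  | tail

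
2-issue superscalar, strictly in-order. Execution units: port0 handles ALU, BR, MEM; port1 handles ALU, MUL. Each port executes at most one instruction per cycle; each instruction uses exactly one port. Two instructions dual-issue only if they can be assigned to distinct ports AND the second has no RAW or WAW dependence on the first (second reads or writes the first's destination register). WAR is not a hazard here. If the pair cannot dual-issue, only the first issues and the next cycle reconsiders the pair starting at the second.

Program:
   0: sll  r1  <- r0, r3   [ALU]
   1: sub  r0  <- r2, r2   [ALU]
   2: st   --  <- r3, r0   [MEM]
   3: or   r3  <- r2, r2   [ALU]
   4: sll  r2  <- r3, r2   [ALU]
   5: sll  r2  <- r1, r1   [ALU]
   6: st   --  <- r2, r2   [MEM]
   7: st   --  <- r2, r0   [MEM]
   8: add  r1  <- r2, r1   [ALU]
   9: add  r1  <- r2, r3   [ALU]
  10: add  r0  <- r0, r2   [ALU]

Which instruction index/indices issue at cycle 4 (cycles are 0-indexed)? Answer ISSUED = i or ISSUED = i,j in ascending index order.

#0 head=0: sll/sub i0,i1 pair
#1 head=2: st/or i2,i3 pair
#2 head=4: sll i4 WAW r2
#3 head=5: sll i5 RAW r2
#4 head=6: st i6 no-port MEM/MEM
#5 head=7: st/add i7,i8 pair
#6 head=9: add/add i9,i10 pair

ISSUED = 6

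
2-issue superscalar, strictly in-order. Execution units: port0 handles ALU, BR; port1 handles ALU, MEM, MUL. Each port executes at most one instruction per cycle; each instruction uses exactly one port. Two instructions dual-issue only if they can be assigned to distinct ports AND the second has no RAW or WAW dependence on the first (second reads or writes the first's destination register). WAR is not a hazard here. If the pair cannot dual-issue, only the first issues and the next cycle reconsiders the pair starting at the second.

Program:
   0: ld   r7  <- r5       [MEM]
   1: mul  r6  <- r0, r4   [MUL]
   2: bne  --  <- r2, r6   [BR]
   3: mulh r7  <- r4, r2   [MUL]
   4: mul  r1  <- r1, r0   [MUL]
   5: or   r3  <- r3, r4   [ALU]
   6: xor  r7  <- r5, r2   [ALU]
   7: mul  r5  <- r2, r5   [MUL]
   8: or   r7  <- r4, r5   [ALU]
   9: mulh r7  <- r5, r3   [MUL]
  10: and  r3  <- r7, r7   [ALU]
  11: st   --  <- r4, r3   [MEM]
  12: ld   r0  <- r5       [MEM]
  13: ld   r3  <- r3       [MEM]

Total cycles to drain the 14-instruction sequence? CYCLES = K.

t=0 i0:ld ; no-port MEM/MUL
t=1 i1:mul ; RAW r6
t=2 i2,i3:bne mulh ; pair
t=3 i4,i5:mul or ; pair
t=4 i6,i7:xor mul ; pair
t=5 i8:or ; WAW r7
t=6 i9:mulh ; RAW r7
t=7 i10:and ; RAW r3
t=8 i11:st ; no-port MEM/MEM
t=9 i12:ld ; no-port MEM/MEM
t=10 i13:ld ; tail

CYCLES = 11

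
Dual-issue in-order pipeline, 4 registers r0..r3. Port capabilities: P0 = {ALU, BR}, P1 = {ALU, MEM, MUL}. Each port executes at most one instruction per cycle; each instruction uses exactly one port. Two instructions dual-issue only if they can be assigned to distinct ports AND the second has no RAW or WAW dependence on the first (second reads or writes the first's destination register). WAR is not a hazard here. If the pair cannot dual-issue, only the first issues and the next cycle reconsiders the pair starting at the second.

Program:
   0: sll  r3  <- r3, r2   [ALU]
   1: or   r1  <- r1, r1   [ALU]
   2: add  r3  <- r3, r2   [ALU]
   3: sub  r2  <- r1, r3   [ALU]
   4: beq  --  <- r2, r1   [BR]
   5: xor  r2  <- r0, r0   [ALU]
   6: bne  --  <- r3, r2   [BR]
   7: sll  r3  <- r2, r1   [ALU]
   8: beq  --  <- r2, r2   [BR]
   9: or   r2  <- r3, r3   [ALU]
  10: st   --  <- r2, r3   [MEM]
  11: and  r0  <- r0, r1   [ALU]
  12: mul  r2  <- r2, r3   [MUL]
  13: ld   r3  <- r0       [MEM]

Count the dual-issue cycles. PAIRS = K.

t=0 i0,i1:sll.ALU/or.ALU ; 2-wide
t=1 i2:add.ALU ; RAW r3
t=2 i3:sub.ALU ; RAW r2
t=3 i4,i5:beq.BR/xor.ALU ; 2-wide
t=4 i6,i7:bne.BR/sll.ALU ; 2-wide
t=5 i8,i9:beq.BR/or.ALU ; 2-wide
t=6 i10,i11:st.MEM/and.ALU ; 2-wide
t=7 i12:mul.MUL ; no-port MUL/MEM
t=8 i13:ld.MEM ; tail

PAIRS = 5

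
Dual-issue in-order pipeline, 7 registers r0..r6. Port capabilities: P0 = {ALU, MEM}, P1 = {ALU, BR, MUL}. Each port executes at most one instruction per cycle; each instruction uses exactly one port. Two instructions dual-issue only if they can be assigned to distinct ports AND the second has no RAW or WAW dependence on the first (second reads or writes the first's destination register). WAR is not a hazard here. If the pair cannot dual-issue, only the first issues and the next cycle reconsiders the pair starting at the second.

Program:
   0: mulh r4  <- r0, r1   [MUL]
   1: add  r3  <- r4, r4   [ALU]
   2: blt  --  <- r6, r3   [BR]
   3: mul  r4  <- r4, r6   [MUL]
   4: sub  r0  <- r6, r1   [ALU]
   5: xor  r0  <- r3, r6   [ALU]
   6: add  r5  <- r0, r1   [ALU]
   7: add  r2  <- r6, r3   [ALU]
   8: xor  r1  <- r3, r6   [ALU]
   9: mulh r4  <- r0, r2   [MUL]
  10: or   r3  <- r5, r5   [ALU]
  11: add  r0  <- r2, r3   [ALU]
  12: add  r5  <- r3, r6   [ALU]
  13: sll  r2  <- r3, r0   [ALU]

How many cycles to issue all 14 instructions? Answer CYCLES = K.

CYCLES = 10

[0] i0  mulh.MUL  -- RAW r4
[1] i1  add.ALU  -- RAW r3
[2] i2  blt.BR  -- no-port BR/MUL
[3] i3,i4  mul.MUL/sub.ALU  -- dual
[4] i5  xor.ALU  -- RAW r0
[5] i6,i7  add.ALU/add.ALU  -- dual
[6] i8,i9  xor.ALU/mulh.MUL  -- dual
[7] i10  or.ALU  -- RAW r3
[8] i11,i12  add.ALU/add.ALU  -- dual
[9] i13  sll.ALU  -- tail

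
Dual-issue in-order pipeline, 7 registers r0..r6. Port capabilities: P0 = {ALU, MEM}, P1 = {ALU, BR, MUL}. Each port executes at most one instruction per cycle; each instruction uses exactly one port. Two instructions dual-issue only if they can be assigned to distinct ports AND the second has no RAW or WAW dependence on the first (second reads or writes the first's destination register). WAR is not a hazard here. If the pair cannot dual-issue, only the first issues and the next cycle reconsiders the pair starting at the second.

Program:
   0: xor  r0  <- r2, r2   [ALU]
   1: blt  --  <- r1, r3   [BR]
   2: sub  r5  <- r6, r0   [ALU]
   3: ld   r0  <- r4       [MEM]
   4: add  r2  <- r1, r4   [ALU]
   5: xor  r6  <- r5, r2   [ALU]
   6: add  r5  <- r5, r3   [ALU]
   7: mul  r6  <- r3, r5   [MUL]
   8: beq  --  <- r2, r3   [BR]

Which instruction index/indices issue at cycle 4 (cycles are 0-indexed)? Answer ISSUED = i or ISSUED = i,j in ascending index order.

ISSUED = 7

#0 head=0: xor.ALU blt.BR i0&i1 dual
#1 head=2: sub.ALU ld.MEM i2&i3 dual
#2 head=4: add.ALU i4 RAW r2
#3 head=5: xor.ALU add.ALU i5&i6 dual
#4 head=7: mul.MUL i7 no-port MUL/BR
#5 head=8: beq.BR i8 tail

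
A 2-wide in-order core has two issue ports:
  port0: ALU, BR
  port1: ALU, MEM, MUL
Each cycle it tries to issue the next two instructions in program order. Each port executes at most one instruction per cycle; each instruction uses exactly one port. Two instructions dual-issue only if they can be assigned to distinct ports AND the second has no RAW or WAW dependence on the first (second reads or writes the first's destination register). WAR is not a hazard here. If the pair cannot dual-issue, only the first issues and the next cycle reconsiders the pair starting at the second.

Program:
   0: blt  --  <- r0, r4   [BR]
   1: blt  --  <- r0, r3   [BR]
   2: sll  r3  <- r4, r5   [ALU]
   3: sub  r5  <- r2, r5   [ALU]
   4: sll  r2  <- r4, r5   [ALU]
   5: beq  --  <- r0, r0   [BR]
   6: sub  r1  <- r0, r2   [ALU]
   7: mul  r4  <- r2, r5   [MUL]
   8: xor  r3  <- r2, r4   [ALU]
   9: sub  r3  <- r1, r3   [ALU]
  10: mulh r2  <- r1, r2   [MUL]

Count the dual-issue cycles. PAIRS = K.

  cy0 -> i0 (blt) no-port BR/BR
  cy1 -> i1+i2 (blt;sll) 2-wide
  cy2 -> i3 (sub) RAW r5
  cy3 -> i4+i5 (sll;beq) 2-wide
  cy4 -> i6+i7 (sub;mul) 2-wide
  cy5 -> i8 (xor) RAW+WAW r3
  cy6 -> i9+i10 (sub;mulh) 2-wide

PAIRS = 4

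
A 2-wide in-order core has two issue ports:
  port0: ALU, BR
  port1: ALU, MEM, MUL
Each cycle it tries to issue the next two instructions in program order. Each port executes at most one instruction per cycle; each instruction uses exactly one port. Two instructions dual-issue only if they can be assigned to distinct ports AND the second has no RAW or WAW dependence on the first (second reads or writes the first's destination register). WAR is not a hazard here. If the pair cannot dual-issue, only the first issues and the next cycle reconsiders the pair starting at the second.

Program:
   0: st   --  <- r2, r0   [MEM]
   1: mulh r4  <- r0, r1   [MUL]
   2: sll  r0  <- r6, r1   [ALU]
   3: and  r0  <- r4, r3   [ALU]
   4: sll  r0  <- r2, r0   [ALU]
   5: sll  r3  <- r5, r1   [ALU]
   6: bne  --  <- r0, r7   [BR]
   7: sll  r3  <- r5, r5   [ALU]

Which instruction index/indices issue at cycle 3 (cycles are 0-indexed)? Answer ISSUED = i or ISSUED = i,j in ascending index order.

ISSUED = 4,5

t=0 i0:st.MEM ; no-port MEM/MUL
t=1 i1+i2:mulh.MUL/sll.ALU ; pair
t=2 i3:and.ALU ; RAW+WAW r0
t=3 i4+i5:sll.ALU/sll.ALU ; pair
t=4 i6+i7:bne.BR/sll.ALU ; pair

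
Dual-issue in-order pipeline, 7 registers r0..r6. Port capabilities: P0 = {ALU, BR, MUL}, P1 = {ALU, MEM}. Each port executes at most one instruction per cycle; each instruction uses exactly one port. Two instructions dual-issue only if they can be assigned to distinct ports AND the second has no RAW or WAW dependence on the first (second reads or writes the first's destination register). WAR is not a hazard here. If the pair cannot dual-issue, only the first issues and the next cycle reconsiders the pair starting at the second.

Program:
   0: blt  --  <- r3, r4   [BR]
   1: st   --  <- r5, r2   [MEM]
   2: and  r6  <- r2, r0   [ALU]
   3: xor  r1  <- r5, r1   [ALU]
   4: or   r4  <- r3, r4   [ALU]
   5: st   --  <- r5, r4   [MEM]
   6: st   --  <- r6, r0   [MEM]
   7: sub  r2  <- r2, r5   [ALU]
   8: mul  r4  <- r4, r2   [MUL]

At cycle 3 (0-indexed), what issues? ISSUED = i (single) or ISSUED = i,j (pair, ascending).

t=0 i0,i1:blt.BR+st.MEM ; dual
t=1 i2,i3:and.ALU+xor.ALU ; dual
t=2 i4:or.ALU ; RAW r4
t=3 i5:st.MEM ; no-port MEM/MEM
t=4 i6,i7:st.MEM+sub.ALU ; dual
t=5 i8:mul.MUL ; tail

ISSUED = 5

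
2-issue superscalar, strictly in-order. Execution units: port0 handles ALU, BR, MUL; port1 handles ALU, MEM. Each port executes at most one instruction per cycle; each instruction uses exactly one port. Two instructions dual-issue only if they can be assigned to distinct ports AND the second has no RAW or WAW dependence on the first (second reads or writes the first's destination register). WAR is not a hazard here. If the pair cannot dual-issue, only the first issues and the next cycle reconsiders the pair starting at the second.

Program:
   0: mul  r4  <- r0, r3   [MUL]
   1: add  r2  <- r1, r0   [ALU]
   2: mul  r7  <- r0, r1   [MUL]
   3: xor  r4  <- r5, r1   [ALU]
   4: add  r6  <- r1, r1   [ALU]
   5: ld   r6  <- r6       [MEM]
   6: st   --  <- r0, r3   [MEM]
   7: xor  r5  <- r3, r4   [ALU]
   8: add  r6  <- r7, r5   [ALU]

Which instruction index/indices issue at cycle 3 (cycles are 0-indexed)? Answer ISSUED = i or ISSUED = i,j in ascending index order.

ISSUED = 5

  cy0 -> i0+i1 (mul/add) 2-wide
  cy1 -> i2+i3 (mul/xor) 2-wide
  cy2 -> i4 (add) RAW+WAW r6
  cy3 -> i5 (ld) no-port MEM/MEM
  cy4 -> i6+i7 (st/xor) 2-wide
  cy5 -> i8 (add) tail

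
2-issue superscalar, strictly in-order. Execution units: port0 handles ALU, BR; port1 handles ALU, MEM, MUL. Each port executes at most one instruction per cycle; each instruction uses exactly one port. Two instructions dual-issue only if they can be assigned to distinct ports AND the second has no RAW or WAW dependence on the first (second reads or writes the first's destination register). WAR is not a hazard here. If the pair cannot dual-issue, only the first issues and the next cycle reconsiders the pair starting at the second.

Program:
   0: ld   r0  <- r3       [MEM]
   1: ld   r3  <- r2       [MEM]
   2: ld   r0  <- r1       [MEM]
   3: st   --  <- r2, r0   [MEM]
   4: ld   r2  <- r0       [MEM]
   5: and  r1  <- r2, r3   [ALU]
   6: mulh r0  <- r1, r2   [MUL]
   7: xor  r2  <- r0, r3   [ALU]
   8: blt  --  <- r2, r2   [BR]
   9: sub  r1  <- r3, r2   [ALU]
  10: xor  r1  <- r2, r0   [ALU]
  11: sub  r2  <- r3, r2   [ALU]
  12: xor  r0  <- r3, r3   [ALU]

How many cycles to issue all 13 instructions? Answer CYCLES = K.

#0 head=0: ld.MEM i0 no-port MEM/MEM
#1 head=1: ld.MEM i1 no-port MEM/MEM
#2 head=2: ld.MEM i2 no-port MEM/MEM
#3 head=3: st.MEM i3 no-port MEM/MEM
#4 head=4: ld.MEM i4 RAW r2
#5 head=5: and.ALU i5 RAW r1
#6 head=6: mulh.MUL i6 RAW r0
#7 head=7: xor.ALU i7 RAW r2
#8 head=8: blt.BR/sub.ALU i8/i9 pair
#9 head=10: xor.ALU/sub.ALU i10/i11 pair
#10 head=12: xor.ALU i12 tail

CYCLES = 11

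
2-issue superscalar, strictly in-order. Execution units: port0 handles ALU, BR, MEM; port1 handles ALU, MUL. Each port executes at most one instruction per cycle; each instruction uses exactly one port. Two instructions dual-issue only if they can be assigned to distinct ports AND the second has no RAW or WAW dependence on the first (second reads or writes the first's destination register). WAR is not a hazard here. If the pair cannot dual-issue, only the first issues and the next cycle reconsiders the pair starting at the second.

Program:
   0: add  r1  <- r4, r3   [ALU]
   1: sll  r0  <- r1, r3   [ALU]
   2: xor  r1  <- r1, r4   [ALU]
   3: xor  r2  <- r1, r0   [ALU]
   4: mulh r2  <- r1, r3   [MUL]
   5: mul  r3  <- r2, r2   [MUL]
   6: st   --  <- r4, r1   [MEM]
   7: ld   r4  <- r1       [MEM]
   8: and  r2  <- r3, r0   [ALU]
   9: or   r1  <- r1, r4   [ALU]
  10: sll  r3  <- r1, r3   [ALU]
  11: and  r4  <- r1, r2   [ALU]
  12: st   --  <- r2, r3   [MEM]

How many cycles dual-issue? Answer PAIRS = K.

PAIRS = 4

  cy0 -> i0 (add) RAW r1
  cy1 -> i1/i2 (sll/xor) dual
  cy2 -> i3 (xor) WAW r2
  cy3 -> i4 (mulh) no-port MUL/MUL
  cy4 -> i5/i6 (mul/st) dual
  cy5 -> i7/i8 (ld/and) dual
  cy6 -> i9 (or) RAW r1
  cy7 -> i10/i11 (sll/and) dual
  cy8 -> i12 (st) tail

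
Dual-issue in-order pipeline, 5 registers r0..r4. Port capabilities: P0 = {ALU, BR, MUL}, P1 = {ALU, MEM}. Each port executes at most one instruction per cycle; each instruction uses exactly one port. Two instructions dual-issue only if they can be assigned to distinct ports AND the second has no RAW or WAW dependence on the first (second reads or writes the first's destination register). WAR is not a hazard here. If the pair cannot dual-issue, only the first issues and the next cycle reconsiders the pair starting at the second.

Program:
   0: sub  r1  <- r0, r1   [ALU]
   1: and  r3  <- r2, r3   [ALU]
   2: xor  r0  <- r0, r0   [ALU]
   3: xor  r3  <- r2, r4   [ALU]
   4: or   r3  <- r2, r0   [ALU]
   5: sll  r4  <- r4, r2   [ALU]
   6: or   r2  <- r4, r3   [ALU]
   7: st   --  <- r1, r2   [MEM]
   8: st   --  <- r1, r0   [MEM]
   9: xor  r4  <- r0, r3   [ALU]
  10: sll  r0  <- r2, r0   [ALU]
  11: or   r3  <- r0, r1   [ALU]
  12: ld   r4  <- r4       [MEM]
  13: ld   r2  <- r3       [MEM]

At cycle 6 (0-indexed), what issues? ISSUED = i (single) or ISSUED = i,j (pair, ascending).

ISSUED = 10

[0] i0/i1  sub.ALU;and.ALU  -- dual
[1] i2/i3  xor.ALU;xor.ALU  -- dual
[2] i4/i5  or.ALU;sll.ALU  -- dual
[3] i6  or.ALU  -- RAW r2
[4] i7  st.MEM  -- no-port MEM/MEM
[5] i8/i9  st.MEM;xor.ALU  -- dual
[6] i10  sll.ALU  -- RAW r0
[7] i11/i12  or.ALU;ld.MEM  -- dual
[8] i13  ld.MEM  -- tail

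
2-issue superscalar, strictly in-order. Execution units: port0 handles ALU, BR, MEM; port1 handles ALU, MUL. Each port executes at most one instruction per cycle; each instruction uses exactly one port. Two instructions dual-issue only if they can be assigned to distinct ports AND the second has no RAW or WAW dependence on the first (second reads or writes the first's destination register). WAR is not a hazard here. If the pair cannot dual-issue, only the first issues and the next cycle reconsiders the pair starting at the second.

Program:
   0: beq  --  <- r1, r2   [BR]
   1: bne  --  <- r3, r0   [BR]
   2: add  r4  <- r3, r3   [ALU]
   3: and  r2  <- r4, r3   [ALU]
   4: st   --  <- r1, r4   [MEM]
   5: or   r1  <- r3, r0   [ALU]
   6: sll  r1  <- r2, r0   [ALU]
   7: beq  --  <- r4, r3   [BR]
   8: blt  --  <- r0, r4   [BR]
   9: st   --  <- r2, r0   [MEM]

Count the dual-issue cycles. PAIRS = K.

PAIRS = 3

c0: i0 beq.BR  no-port BR/BR
c1: i1+i2 bne.BR;add.ALU  dual
c2: i3+i4 and.ALU;st.MEM  dual
c3: i5 or.ALU  WAW r1
c4: i6+i7 sll.ALU;beq.BR  dual
c5: i8 blt.BR  no-port BR/MEM
c6: i9 st.MEM  tail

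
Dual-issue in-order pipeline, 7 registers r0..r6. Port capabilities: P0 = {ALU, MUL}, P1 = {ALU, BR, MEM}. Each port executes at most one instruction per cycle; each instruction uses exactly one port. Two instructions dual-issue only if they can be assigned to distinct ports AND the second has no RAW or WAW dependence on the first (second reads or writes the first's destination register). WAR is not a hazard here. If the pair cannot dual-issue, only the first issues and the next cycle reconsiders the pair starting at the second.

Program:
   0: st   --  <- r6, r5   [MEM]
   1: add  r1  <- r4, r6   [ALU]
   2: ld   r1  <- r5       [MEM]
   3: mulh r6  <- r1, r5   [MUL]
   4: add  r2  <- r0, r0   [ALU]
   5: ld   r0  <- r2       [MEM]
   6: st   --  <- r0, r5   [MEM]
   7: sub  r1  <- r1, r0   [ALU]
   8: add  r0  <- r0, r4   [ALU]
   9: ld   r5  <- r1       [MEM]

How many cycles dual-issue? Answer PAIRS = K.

#0 head=0: st/add i0/i1 dual
#1 head=2: ld i2 RAW r1
#2 head=3: mulh/add i3/i4 dual
#3 head=5: ld i5 no-port MEM/MEM
#4 head=6: st/sub i6/i7 dual
#5 head=8: add/ld i8/i9 dual

PAIRS = 4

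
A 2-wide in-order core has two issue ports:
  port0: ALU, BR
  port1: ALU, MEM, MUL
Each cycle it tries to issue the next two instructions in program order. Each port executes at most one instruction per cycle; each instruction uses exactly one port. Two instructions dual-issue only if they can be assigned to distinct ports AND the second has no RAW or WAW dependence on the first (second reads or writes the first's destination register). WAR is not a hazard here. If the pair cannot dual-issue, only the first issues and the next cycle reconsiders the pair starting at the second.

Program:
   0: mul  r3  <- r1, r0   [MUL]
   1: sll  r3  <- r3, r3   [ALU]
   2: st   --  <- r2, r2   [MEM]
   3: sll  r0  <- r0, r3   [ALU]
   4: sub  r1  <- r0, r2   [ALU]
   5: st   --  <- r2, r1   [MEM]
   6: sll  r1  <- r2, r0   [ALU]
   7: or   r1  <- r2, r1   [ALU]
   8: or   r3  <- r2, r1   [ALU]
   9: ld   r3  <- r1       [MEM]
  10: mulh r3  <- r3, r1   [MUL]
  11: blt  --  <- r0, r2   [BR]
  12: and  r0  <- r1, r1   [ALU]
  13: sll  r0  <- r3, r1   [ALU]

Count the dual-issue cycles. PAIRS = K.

PAIRS = 3

[0] i0  mul.MUL  -- RAW+WAW r3
[1] i1&i2  sll.ALU st.MEM  -- 2-wide
[2] i3  sll.ALU  -- RAW r0
[3] i4  sub.ALU  -- RAW r1
[4] i5&i6  st.MEM sll.ALU  -- 2-wide
[5] i7  or.ALU  -- RAW r1
[6] i8  or.ALU  -- WAW r3
[7] i9  ld.MEM  -- no-port MEM/MUL
[8] i10&i11  mulh.MUL blt.BR  -- 2-wide
[9] i12  and.ALU  -- WAW r0
[10] i13  sll.ALU  -- tail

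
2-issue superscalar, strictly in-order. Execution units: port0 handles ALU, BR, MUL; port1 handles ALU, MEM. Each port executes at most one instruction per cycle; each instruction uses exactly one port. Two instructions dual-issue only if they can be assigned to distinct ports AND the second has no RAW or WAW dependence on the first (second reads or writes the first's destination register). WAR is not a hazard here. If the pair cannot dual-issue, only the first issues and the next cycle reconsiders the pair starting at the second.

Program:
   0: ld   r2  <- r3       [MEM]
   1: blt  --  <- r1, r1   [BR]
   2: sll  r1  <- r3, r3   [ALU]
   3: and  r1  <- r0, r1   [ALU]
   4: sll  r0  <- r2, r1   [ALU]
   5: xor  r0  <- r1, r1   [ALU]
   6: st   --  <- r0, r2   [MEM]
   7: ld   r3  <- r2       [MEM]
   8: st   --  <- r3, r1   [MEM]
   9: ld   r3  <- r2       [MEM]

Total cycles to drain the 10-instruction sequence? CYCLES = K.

CYCLES = 9

0. ld.MEM blt.BR @i0&i1  | pair
1. sll.ALU @i2  | RAW+WAW r1
2. and.ALU @i3  | RAW r1
3. sll.ALU @i4  | WAW r0
4. xor.ALU @i5  | RAW r0
5. st.MEM @i6  | no-port MEM/MEM
6. ld.MEM @i7  | no-port MEM/MEM
7. st.MEM @i8  | no-port MEM/MEM
8. ld.MEM @i9  | tail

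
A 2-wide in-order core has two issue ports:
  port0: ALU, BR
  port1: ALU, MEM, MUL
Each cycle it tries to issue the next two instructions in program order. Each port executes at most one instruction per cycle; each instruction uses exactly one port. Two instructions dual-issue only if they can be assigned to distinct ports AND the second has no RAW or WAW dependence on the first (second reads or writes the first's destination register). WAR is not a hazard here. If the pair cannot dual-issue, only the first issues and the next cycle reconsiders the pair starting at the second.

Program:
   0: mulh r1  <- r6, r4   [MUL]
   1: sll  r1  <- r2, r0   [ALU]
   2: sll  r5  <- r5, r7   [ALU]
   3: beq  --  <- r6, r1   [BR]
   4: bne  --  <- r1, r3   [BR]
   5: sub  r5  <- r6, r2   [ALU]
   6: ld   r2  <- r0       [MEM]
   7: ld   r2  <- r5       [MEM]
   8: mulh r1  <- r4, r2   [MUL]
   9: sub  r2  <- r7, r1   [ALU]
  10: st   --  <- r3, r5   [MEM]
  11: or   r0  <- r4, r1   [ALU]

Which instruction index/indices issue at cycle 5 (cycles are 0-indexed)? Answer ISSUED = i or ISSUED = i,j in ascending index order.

c0: i0 mulh.MUL  WAW r1
c1: i1/i2 sll.ALU;sll.ALU  pair
c2: i3 beq.BR  no-port BR/BR
c3: i4/i5 bne.BR;sub.ALU  pair
c4: i6 ld.MEM  no-port MEM/MEM
c5: i7 ld.MEM  no-port MEM/MUL
c6: i8 mulh.MUL  RAW r1
c7: i9/i10 sub.ALU;st.MEM  pair
c8: i11 or.ALU  tail

ISSUED = 7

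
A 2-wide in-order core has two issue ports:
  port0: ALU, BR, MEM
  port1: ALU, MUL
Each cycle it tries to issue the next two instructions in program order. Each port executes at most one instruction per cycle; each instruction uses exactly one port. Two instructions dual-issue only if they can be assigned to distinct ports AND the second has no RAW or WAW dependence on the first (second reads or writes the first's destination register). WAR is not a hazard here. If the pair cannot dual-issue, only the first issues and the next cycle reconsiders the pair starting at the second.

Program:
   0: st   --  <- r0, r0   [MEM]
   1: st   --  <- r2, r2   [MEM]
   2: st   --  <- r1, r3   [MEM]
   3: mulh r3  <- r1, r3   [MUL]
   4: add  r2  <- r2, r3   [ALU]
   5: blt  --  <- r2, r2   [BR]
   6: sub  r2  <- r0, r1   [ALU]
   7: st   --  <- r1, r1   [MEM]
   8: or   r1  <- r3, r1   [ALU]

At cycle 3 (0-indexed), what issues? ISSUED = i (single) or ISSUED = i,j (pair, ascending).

0. st @i0  | no-port MEM/MEM
1. st @i1  | no-port MEM/MEM
2. st+mulh @i2+i3  | dual
3. add @i4  | RAW r2
4. blt+sub @i5+i6  | dual
5. st+or @i7+i8  | dual

ISSUED = 4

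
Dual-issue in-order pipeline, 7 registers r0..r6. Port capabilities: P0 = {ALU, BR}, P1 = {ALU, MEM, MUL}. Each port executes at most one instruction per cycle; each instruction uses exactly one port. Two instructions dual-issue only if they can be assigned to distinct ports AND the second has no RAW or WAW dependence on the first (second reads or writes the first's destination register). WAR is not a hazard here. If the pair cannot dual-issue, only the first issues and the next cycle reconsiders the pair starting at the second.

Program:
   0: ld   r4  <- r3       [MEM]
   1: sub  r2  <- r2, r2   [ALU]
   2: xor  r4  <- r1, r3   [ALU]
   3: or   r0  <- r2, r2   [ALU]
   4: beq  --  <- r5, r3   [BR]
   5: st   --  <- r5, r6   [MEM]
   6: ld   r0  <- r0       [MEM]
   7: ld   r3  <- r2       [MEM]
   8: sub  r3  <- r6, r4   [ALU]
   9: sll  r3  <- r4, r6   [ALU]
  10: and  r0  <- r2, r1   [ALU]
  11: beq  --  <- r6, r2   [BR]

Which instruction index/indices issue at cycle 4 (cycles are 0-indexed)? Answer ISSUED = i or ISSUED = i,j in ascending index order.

ISSUED = 7

#0 head=0: ld/sub i0/i1 2-wide
#1 head=2: xor/or i2/i3 2-wide
#2 head=4: beq/st i4/i5 2-wide
#3 head=6: ld i6 no-port MEM/MEM
#4 head=7: ld i7 WAW r3
#5 head=8: sub i8 WAW r3
#6 head=9: sll/and i9/i10 2-wide
#7 head=11: beq i11 tail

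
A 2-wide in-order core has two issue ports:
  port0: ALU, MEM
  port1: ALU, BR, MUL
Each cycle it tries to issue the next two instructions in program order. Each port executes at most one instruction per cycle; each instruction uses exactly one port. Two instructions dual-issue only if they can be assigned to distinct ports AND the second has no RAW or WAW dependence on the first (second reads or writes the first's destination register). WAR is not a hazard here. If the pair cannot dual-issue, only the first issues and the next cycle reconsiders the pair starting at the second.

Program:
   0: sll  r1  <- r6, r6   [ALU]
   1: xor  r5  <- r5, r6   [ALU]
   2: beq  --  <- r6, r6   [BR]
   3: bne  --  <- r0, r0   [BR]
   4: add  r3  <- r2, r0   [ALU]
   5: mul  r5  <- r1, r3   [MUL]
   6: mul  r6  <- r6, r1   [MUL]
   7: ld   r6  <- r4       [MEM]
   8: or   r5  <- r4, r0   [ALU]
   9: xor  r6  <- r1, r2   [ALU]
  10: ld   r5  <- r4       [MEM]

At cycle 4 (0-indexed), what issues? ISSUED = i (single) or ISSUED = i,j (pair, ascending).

ISSUED = 6

[0] i0/i1  sll+xor  -- pair
[1] i2  beq  -- no-port BR/BR
[2] i3/i4  bne+add  -- pair
[3] i5  mul  -- no-port MUL/MUL
[4] i6  mul  -- WAW r6
[5] i7/i8  ld+or  -- pair
[6] i9/i10  xor+ld  -- pair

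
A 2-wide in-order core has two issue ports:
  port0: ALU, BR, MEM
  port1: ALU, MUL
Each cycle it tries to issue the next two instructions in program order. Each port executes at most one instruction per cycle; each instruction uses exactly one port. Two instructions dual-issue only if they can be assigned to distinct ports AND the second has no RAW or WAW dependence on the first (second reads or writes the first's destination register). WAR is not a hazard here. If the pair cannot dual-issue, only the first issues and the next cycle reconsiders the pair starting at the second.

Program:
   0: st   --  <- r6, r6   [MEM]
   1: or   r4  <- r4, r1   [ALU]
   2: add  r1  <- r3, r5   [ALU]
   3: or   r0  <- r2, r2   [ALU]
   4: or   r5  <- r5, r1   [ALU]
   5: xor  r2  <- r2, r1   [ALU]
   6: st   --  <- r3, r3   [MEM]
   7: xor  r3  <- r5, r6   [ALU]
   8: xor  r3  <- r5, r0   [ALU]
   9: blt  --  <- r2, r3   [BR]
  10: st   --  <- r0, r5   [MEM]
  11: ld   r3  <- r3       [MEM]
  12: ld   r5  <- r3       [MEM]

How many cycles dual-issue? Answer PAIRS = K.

0. st+or @i0/i1  | pair
1. add+or @i2/i3  | pair
2. or+xor @i4/i5  | pair
3. st+xor @i6/i7  | pair
4. xor @i8  | RAW r3
5. blt @i9  | no-port BR/MEM
6. st @i10  | no-port MEM/MEM
7. ld @i11  | no-port MEM/MEM
8. ld @i12  | tail

PAIRS = 4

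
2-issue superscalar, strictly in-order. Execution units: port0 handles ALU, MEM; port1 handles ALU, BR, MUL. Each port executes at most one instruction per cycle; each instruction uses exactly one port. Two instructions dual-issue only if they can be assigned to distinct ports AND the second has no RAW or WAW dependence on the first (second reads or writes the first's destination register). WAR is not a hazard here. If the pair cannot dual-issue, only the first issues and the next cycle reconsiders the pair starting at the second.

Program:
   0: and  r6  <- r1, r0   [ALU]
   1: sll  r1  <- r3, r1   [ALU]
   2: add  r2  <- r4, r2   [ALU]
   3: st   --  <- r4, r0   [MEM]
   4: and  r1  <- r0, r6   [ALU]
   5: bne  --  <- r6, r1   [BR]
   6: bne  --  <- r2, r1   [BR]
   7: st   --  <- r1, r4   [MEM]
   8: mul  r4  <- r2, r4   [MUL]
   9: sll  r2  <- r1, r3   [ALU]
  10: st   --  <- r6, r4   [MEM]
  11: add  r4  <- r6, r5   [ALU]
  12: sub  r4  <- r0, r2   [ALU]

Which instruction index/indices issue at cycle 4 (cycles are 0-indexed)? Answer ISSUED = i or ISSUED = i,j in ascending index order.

[0] i0+i1  and+sll  -- pair
[1] i2+i3  add+st  -- pair
[2] i4  and  -- RAW r1
[3] i5  bne  -- no-port BR/BR
[4] i6+i7  bne+st  -- pair
[5] i8+i9  mul+sll  -- pair
[6] i10+i11  st+add  -- pair
[7] i12  sub  -- tail

ISSUED = 6,7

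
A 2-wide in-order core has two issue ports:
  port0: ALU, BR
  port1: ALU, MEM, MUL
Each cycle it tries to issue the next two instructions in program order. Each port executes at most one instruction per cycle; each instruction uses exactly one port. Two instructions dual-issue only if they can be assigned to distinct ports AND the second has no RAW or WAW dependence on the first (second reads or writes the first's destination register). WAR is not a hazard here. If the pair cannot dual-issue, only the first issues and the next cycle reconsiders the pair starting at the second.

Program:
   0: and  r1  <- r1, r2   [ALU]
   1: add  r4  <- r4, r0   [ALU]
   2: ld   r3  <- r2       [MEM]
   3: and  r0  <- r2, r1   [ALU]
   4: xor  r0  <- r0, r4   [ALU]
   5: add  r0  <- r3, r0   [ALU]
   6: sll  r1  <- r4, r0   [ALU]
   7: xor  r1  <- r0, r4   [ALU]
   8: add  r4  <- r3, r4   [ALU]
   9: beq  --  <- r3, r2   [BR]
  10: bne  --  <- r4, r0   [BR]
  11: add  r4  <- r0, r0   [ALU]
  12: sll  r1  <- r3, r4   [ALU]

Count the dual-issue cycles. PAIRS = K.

t=0 i0/i1:and.ALU/add.ALU ; dual
t=1 i2/i3:ld.MEM/and.ALU ; dual
t=2 i4:xor.ALU ; RAW+WAW r0
t=3 i5:add.ALU ; RAW r0
t=4 i6:sll.ALU ; WAW r1
t=5 i7/i8:xor.ALU/add.ALU ; dual
t=6 i9:beq.BR ; no-port BR/BR
t=7 i10/i11:bne.BR/add.ALU ; dual
t=8 i12:sll.ALU ; tail

PAIRS = 4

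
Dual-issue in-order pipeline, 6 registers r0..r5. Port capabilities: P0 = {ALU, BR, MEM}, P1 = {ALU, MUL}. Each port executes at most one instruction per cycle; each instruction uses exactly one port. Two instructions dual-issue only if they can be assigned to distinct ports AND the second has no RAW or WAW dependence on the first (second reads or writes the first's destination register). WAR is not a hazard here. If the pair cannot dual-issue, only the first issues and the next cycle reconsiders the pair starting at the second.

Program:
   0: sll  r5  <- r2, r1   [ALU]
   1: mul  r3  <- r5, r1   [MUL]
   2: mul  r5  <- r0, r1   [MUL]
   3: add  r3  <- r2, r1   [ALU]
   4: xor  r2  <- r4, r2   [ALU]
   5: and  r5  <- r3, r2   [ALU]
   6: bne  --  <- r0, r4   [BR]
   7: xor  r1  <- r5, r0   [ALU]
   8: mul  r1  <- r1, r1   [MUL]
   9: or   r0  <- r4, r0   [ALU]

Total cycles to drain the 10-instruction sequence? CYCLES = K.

CYCLES = 7

c0: i0 sll.ALU  RAW r5
c1: i1 mul.MUL  no-port MUL/MUL
c2: i2+i3 mul.MUL+add.ALU  2-wide
c3: i4 xor.ALU  RAW r2
c4: i5+i6 and.ALU+bne.BR  2-wide
c5: i7 xor.ALU  RAW+WAW r1
c6: i8+i9 mul.MUL+or.ALU  2-wide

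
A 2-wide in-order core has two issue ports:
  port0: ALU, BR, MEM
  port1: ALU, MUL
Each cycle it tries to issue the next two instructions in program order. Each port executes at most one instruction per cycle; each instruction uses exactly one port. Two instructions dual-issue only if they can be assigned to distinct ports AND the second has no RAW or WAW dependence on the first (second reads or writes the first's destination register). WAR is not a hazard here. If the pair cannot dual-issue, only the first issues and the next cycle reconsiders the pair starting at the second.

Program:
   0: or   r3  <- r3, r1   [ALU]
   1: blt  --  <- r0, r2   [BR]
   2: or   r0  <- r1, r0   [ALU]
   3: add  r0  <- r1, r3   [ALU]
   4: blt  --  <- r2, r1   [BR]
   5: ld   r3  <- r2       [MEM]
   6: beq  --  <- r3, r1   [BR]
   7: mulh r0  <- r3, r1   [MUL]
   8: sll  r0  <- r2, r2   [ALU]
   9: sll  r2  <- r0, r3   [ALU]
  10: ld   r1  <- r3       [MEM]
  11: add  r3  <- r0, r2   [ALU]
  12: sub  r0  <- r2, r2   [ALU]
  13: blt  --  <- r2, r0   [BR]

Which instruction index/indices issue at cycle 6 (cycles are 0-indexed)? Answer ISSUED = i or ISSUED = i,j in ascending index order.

ISSUED = 9,10

t=0 i0&i1:or;blt ; 2-wide
t=1 i2:or ; WAW r0
t=2 i3&i4:add;blt ; 2-wide
t=3 i5:ld ; no-port MEM/BR
t=4 i6&i7:beq;mulh ; 2-wide
t=5 i8:sll ; RAW r0
t=6 i9&i10:sll;ld ; 2-wide
t=7 i11&i12:add;sub ; 2-wide
t=8 i13:blt ; tail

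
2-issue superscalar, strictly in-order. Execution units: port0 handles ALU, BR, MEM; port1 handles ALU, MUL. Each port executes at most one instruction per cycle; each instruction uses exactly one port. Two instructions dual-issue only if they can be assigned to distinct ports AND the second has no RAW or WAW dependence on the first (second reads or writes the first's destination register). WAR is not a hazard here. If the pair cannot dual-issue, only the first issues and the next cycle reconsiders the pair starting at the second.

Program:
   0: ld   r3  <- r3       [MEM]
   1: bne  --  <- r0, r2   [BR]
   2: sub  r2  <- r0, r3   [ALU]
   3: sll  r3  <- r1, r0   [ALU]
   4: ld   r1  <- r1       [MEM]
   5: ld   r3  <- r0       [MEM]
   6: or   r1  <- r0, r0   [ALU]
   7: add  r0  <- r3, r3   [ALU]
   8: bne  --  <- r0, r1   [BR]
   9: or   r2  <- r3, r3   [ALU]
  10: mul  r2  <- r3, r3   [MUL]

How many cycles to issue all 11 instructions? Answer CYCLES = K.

CYCLES = 7

#0 head=0: ld i0 no-port MEM/BR
#1 head=1: bne sub i1/i2 2-wide
#2 head=3: sll ld i3/i4 2-wide
#3 head=5: ld or i5/i6 2-wide
#4 head=7: add i7 RAW r0
#5 head=8: bne or i8/i9 2-wide
#6 head=10: mul i10 tail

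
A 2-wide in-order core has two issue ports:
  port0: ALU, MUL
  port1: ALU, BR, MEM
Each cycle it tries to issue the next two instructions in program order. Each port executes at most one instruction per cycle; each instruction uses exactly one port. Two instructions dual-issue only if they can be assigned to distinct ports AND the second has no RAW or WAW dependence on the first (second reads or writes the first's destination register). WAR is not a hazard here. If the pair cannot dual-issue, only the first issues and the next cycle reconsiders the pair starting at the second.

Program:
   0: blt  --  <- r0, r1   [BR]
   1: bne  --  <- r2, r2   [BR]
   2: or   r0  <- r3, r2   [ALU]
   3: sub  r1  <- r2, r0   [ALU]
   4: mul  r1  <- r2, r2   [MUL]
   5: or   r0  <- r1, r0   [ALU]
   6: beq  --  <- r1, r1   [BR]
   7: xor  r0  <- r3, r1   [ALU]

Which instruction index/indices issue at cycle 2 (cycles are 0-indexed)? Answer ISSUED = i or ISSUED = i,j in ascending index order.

ISSUED = 3

t=0 i0:blt.BR ; no-port BR/BR
t=1 i1&i2:bne.BR+or.ALU ; 2-wide
t=2 i3:sub.ALU ; WAW r1
t=3 i4:mul.MUL ; RAW r1
t=4 i5&i6:or.ALU+beq.BR ; 2-wide
t=5 i7:xor.ALU ; tail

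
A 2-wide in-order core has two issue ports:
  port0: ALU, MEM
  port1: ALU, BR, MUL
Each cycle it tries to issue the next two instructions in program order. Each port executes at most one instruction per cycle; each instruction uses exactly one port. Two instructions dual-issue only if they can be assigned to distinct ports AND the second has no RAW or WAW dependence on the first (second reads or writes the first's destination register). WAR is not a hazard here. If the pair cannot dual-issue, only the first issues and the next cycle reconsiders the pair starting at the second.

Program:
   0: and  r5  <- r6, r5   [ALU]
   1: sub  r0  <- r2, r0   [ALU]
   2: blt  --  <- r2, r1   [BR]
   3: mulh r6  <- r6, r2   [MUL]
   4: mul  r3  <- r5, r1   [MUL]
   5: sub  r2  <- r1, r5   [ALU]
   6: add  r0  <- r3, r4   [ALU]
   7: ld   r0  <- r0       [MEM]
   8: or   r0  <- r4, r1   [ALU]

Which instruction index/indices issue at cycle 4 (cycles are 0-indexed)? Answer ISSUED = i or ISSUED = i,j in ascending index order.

#0 head=0: and.ALU;sub.ALU i0+i1 pair
#1 head=2: blt.BR i2 no-port BR/MUL
#2 head=3: mulh.MUL i3 no-port MUL/MUL
#3 head=4: mul.MUL;sub.ALU i4+i5 pair
#4 head=6: add.ALU i6 RAW+WAW r0
#5 head=7: ld.MEM i7 WAW r0
#6 head=8: or.ALU i8 tail

ISSUED = 6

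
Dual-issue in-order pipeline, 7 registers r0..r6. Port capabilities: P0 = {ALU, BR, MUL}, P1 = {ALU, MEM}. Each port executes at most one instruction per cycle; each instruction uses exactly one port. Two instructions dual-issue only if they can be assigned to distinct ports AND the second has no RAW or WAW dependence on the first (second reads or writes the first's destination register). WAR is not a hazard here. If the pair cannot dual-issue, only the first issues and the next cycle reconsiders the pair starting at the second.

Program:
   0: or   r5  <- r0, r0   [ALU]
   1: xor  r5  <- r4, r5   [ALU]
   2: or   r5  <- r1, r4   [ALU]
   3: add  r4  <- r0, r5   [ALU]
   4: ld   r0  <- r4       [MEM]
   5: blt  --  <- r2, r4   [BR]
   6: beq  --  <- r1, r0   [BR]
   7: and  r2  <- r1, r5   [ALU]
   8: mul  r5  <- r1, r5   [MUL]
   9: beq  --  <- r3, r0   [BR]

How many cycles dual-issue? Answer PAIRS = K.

PAIRS = 2

t=0 i0:or.ALU ; RAW+WAW r5
t=1 i1:xor.ALU ; WAW r5
t=2 i2:or.ALU ; RAW r5
t=3 i3:add.ALU ; RAW r4
t=4 i4,i5:ld.MEM+blt.BR ; dual
t=5 i6,i7:beq.BR+and.ALU ; dual
t=6 i8:mul.MUL ; no-port MUL/BR
t=7 i9:beq.BR ; tail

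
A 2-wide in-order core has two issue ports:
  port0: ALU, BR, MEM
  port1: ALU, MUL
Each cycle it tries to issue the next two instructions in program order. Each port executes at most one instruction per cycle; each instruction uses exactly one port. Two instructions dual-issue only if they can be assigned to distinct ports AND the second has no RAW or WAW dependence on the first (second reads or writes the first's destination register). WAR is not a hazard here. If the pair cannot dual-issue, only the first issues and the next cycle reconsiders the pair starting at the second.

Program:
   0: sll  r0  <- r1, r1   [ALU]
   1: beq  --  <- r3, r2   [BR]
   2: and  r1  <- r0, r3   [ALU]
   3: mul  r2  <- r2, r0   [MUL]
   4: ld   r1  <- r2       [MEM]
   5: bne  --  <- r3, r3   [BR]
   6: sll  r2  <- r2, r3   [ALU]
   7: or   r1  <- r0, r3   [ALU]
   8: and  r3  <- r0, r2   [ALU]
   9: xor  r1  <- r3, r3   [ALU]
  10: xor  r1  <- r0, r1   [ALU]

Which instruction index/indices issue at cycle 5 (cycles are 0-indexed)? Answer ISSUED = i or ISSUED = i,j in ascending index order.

ISSUED = 9

c0: i0/i1 sll.ALU beq.BR  dual
c1: i2/i3 and.ALU mul.MUL  dual
c2: i4 ld.MEM  no-port MEM/BR
c3: i5/i6 bne.BR sll.ALU  dual
c4: i7/i8 or.ALU and.ALU  dual
c5: i9 xor.ALU  RAW+WAW r1
c6: i10 xor.ALU  tail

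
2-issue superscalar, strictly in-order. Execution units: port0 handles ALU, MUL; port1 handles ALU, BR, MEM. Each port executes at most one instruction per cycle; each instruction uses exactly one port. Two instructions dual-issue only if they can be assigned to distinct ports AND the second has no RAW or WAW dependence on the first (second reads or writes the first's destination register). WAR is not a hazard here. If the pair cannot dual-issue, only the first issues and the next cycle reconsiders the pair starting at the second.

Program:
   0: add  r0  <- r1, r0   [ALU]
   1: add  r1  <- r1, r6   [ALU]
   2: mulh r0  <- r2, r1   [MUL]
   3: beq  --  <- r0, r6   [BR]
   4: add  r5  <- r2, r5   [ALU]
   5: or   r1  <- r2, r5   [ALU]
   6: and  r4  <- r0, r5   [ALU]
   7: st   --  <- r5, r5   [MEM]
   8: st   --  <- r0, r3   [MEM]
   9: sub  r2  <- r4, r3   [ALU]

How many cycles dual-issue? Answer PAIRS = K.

PAIRS = 4

  cy0 -> i0,i1 (add.ALU+add.ALU) pair
  cy1 -> i2 (mulh.MUL) RAW r0
  cy2 -> i3,i4 (beq.BR+add.ALU) pair
  cy3 -> i5,i6 (or.ALU+and.ALU) pair
  cy4 -> i7 (st.MEM) no-port MEM/MEM
  cy5 -> i8,i9 (st.MEM+sub.ALU) pair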